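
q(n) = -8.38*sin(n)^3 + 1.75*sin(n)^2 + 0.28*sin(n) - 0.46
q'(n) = -25.14*sin(n)^2*cos(n) + 3.5*sin(n)*cos(n) + 0.28*cos(n)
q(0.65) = -1.51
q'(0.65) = -5.42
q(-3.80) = -1.55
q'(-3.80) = 5.53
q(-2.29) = 3.89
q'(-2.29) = 10.92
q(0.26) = -0.41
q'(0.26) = -0.47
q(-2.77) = 0.07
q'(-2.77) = 4.01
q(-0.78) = 3.12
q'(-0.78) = -10.39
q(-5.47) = -2.55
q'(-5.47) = -7.18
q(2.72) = -0.63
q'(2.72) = 2.28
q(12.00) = 1.19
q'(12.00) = -7.46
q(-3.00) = -0.44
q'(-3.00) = 0.71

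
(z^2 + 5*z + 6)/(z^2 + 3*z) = (z + 2)/z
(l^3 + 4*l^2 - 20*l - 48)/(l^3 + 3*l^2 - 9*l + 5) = (l^3 + 4*l^2 - 20*l - 48)/(l^3 + 3*l^2 - 9*l + 5)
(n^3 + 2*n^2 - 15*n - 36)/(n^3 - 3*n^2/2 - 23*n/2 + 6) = 2*(n + 3)/(2*n - 1)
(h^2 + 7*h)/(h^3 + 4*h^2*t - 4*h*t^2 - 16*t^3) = h*(h + 7)/(h^3 + 4*h^2*t - 4*h*t^2 - 16*t^3)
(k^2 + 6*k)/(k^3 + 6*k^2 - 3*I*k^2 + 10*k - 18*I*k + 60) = k/(k^2 - 3*I*k + 10)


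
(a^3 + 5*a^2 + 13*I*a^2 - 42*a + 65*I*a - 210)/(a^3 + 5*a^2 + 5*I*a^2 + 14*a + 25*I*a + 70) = (a + 6*I)/(a - 2*I)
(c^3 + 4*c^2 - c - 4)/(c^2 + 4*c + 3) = (c^2 + 3*c - 4)/(c + 3)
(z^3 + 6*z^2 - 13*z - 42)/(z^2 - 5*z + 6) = (z^2 + 9*z + 14)/(z - 2)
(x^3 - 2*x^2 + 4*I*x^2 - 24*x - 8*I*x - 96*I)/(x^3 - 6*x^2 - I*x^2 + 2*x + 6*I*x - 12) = (x^2 + 4*x*(1 + I) + 16*I)/(x^2 - I*x + 2)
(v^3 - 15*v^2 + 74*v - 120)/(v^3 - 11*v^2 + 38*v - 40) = (v - 6)/(v - 2)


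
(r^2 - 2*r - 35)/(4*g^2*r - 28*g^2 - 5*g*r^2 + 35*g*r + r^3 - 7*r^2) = (r + 5)/(4*g^2 - 5*g*r + r^2)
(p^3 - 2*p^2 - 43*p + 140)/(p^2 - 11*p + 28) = (p^2 + 2*p - 35)/(p - 7)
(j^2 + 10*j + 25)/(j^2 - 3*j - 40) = (j + 5)/(j - 8)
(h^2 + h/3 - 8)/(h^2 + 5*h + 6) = (h - 8/3)/(h + 2)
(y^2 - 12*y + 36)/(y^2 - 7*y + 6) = (y - 6)/(y - 1)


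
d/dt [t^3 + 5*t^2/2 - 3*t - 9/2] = 3*t^2 + 5*t - 3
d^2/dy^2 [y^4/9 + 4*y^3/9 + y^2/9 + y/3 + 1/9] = 4*y^2/3 + 8*y/3 + 2/9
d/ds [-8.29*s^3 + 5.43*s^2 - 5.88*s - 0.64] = -24.87*s^2 + 10.86*s - 5.88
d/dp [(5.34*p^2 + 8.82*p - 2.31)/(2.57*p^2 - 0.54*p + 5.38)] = (-25.551*p^2 + 69.3318*p + 46.2042)/(6.6049*p^4 - 2.7756*p^3 + 27.9448*p^2 - 5.8104*p + 28.9444)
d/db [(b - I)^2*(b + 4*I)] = (b - I)*(3*b + 7*I)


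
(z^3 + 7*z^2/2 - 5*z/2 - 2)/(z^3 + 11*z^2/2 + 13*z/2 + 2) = (z - 1)/(z + 1)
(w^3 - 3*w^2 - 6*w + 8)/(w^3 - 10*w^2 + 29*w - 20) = (w + 2)/(w - 5)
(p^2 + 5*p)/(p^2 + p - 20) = p/(p - 4)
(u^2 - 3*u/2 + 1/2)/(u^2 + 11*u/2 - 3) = (u - 1)/(u + 6)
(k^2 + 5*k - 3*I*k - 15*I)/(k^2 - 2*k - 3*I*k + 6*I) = (k + 5)/(k - 2)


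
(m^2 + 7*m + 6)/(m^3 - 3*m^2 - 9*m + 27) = (m^2 + 7*m + 6)/(m^3 - 3*m^2 - 9*m + 27)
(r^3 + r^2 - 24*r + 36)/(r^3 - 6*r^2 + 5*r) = (r^3 + r^2 - 24*r + 36)/(r*(r^2 - 6*r + 5))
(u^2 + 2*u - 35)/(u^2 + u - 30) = (u + 7)/(u + 6)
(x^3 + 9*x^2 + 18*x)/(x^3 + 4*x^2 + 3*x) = (x + 6)/(x + 1)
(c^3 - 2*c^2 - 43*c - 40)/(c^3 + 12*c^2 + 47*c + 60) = (c^2 - 7*c - 8)/(c^2 + 7*c + 12)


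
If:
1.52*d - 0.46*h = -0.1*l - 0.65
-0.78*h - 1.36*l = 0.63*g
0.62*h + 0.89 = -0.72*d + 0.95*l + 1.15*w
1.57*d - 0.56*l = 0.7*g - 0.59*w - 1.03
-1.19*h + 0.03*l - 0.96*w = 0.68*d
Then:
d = -0.48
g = 1.32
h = -0.29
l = -0.45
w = 0.68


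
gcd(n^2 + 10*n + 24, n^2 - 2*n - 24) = n + 4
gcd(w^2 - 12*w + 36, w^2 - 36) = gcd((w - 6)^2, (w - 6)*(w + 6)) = w - 6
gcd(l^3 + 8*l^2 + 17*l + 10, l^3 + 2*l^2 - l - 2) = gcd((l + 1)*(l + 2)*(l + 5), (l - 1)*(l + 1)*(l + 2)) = l^2 + 3*l + 2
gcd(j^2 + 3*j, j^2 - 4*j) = j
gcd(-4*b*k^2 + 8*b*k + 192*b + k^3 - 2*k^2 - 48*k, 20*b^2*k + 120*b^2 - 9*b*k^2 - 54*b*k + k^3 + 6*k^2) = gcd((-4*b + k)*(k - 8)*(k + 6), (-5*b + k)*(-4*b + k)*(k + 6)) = 4*b*k + 24*b - k^2 - 6*k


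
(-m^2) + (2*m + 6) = -m^2 + 2*m + 6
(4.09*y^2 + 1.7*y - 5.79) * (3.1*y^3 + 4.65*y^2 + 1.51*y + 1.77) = 12.679*y^5 + 24.2885*y^4 - 3.8681*y^3 - 17.1172*y^2 - 5.7339*y - 10.2483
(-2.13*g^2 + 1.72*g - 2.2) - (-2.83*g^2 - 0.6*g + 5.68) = 0.7*g^2 + 2.32*g - 7.88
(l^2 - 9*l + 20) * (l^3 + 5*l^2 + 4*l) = l^5 - 4*l^4 - 21*l^3 + 64*l^2 + 80*l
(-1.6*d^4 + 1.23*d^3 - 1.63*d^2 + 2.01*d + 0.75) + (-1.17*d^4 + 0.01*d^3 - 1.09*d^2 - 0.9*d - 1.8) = -2.77*d^4 + 1.24*d^3 - 2.72*d^2 + 1.11*d - 1.05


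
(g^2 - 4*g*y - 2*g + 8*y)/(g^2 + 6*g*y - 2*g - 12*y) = (g - 4*y)/(g + 6*y)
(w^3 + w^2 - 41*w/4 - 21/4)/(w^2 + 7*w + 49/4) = (2*w^2 - 5*w - 3)/(2*w + 7)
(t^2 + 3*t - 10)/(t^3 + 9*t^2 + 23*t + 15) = (t - 2)/(t^2 + 4*t + 3)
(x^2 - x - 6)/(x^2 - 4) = (x - 3)/(x - 2)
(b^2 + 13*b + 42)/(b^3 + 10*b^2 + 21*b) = (b + 6)/(b*(b + 3))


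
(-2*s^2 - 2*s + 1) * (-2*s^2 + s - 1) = 4*s^4 + 2*s^3 - 2*s^2 + 3*s - 1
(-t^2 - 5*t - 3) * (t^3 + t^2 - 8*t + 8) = -t^5 - 6*t^4 + 29*t^2 - 16*t - 24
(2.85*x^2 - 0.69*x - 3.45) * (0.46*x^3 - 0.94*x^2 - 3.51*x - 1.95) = 1.311*x^5 - 2.9964*x^4 - 10.9419*x^3 + 0.107399999999999*x^2 + 13.455*x + 6.7275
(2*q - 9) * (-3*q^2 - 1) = -6*q^3 + 27*q^2 - 2*q + 9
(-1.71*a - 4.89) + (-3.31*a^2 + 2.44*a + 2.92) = -3.31*a^2 + 0.73*a - 1.97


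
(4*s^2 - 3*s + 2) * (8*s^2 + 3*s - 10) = 32*s^4 - 12*s^3 - 33*s^2 + 36*s - 20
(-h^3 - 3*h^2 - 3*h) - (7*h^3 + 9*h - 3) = -8*h^3 - 3*h^2 - 12*h + 3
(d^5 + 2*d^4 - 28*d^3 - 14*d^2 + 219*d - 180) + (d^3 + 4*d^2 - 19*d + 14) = d^5 + 2*d^4 - 27*d^3 - 10*d^2 + 200*d - 166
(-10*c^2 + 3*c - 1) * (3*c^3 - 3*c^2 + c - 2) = -30*c^5 + 39*c^4 - 22*c^3 + 26*c^2 - 7*c + 2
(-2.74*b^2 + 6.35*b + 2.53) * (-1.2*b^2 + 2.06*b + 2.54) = 3.288*b^4 - 13.2644*b^3 + 3.0854*b^2 + 21.3408*b + 6.4262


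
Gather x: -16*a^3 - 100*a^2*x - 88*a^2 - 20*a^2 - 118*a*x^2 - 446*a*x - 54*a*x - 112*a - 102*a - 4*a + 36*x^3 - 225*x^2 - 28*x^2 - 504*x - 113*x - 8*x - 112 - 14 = -16*a^3 - 108*a^2 - 218*a + 36*x^3 + x^2*(-118*a - 253) + x*(-100*a^2 - 500*a - 625) - 126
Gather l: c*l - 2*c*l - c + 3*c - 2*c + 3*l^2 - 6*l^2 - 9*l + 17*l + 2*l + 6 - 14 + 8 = -3*l^2 + l*(10 - c)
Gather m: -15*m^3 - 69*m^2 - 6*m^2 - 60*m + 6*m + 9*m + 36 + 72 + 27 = -15*m^3 - 75*m^2 - 45*m + 135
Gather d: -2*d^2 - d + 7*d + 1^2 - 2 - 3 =-2*d^2 + 6*d - 4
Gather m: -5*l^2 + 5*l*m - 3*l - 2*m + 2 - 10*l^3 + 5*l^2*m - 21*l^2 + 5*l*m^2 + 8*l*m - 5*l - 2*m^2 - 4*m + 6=-10*l^3 - 26*l^2 - 8*l + m^2*(5*l - 2) + m*(5*l^2 + 13*l - 6) + 8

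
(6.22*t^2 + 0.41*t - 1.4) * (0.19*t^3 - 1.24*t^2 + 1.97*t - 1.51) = 1.1818*t^5 - 7.6349*t^4 + 11.479*t^3 - 6.8485*t^2 - 3.3771*t + 2.114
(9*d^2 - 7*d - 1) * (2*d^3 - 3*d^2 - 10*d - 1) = 18*d^5 - 41*d^4 - 71*d^3 + 64*d^2 + 17*d + 1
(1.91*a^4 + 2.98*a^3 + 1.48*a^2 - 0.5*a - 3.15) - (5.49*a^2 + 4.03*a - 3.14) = 1.91*a^4 + 2.98*a^3 - 4.01*a^2 - 4.53*a - 0.00999999999999979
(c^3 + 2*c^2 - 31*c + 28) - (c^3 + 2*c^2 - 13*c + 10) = 18 - 18*c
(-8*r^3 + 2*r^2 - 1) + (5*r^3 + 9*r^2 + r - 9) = -3*r^3 + 11*r^2 + r - 10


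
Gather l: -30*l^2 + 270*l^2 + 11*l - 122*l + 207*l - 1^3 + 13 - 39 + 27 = 240*l^2 + 96*l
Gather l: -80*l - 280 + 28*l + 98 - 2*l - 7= -54*l - 189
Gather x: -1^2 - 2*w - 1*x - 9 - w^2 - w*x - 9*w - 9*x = -w^2 - 11*w + x*(-w - 10) - 10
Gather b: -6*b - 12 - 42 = -6*b - 54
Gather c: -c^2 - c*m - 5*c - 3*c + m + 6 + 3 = -c^2 + c*(-m - 8) + m + 9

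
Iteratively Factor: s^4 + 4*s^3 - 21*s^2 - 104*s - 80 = (s + 4)*(s^3 - 21*s - 20) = (s + 1)*(s + 4)*(s^2 - s - 20) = (s - 5)*(s + 1)*(s + 4)*(s + 4)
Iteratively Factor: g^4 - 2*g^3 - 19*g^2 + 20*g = (g - 5)*(g^3 + 3*g^2 - 4*g) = (g - 5)*(g - 1)*(g^2 + 4*g) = (g - 5)*(g - 1)*(g + 4)*(g)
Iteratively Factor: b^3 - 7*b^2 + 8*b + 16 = (b - 4)*(b^2 - 3*b - 4) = (b - 4)*(b + 1)*(b - 4)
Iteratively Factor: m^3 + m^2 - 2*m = (m + 2)*(m^2 - m) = (m - 1)*(m + 2)*(m)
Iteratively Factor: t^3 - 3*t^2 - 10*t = (t - 5)*(t^2 + 2*t) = t*(t - 5)*(t + 2)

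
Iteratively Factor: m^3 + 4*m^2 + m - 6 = (m - 1)*(m^2 + 5*m + 6) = (m - 1)*(m + 2)*(m + 3)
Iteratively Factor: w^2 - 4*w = (w - 4)*(w)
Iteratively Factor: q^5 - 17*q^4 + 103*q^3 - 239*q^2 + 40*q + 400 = (q + 1)*(q^4 - 18*q^3 + 121*q^2 - 360*q + 400) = (q - 4)*(q + 1)*(q^3 - 14*q^2 + 65*q - 100) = (q - 4)^2*(q + 1)*(q^2 - 10*q + 25) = (q - 5)*(q - 4)^2*(q + 1)*(q - 5)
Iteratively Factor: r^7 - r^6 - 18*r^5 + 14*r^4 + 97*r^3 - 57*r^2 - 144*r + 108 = (r + 2)*(r^6 - 3*r^5 - 12*r^4 + 38*r^3 + 21*r^2 - 99*r + 54) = (r - 3)*(r + 2)*(r^5 - 12*r^3 + 2*r^2 + 27*r - 18) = (r - 3)*(r - 1)*(r + 2)*(r^4 + r^3 - 11*r^2 - 9*r + 18) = (r - 3)*(r - 1)*(r + 2)*(r + 3)*(r^3 - 2*r^2 - 5*r + 6) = (r - 3)*(r - 1)^2*(r + 2)*(r + 3)*(r^2 - r - 6) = (r - 3)^2*(r - 1)^2*(r + 2)*(r + 3)*(r + 2)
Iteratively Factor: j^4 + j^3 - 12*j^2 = (j)*(j^3 + j^2 - 12*j) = j*(j - 3)*(j^2 + 4*j) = j*(j - 3)*(j + 4)*(j)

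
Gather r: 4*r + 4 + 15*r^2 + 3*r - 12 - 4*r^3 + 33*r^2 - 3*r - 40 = -4*r^3 + 48*r^2 + 4*r - 48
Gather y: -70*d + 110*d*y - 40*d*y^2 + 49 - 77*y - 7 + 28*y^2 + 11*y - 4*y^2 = -70*d + y^2*(24 - 40*d) + y*(110*d - 66) + 42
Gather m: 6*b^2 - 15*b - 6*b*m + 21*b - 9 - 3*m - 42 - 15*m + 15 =6*b^2 + 6*b + m*(-6*b - 18) - 36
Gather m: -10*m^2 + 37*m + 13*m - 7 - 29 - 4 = -10*m^2 + 50*m - 40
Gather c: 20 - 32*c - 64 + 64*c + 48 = 32*c + 4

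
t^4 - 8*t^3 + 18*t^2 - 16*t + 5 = (t - 5)*(t - 1)^3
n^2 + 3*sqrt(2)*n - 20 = (n - 2*sqrt(2))*(n + 5*sqrt(2))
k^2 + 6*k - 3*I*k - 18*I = (k + 6)*(k - 3*I)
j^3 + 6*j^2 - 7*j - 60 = (j - 3)*(j + 4)*(j + 5)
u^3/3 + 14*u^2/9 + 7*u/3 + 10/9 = (u/3 + 1/3)*(u + 5/3)*(u + 2)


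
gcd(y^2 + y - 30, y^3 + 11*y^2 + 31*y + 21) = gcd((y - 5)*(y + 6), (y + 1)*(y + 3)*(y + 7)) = 1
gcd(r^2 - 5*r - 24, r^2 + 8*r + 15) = r + 3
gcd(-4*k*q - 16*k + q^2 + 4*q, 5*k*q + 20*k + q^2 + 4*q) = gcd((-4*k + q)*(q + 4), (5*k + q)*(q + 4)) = q + 4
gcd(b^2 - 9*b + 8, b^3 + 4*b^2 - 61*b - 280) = b - 8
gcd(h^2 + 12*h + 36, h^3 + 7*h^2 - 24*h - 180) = h^2 + 12*h + 36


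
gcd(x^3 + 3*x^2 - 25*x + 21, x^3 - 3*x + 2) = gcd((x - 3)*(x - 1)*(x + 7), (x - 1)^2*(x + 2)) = x - 1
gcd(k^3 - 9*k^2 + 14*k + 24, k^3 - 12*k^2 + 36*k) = k - 6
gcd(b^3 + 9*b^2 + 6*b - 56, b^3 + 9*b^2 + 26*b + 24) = b + 4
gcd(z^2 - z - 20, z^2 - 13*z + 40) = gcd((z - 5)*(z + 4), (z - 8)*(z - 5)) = z - 5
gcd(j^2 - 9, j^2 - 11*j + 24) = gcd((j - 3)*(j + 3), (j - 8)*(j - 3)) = j - 3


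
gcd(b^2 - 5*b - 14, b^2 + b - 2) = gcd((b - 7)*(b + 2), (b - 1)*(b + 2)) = b + 2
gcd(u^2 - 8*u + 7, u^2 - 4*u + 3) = u - 1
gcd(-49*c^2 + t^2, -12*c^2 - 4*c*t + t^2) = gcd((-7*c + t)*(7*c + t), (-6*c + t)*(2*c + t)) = 1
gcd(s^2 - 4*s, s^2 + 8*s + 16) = 1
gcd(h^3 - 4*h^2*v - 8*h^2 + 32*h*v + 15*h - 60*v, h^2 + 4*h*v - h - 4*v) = 1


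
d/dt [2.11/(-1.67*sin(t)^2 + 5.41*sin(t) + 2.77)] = (7.0474*sin(t) - 11.4151)*cos(t)/(-1.67*sin(t)^2 + 5.41*sin(t) + 2.77)^2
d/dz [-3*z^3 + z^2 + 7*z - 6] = -9*z^2 + 2*z + 7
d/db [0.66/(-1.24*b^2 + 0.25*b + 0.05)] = (1.6368*b - 0.165)/(-1.24*b^2 + 0.25*b + 0.05)^2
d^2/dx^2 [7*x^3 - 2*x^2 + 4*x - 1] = 42*x - 4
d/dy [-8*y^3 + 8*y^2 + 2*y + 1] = -24*y^2 + 16*y + 2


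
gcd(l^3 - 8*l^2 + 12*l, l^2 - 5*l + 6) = l - 2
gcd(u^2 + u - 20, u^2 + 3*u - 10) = u + 5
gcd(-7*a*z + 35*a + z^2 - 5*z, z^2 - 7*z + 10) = z - 5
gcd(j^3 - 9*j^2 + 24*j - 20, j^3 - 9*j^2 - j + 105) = j - 5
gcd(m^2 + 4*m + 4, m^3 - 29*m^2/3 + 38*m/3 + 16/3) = 1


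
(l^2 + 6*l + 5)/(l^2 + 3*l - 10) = (l + 1)/(l - 2)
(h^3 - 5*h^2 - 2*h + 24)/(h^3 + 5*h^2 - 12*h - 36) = (h - 4)/(h + 6)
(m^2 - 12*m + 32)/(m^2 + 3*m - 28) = (m - 8)/(m + 7)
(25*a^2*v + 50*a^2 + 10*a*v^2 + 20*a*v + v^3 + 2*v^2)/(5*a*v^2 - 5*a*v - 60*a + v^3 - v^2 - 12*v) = (5*a*v + 10*a + v^2 + 2*v)/(v^2 - v - 12)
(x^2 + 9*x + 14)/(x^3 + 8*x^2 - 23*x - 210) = (x + 2)/(x^2 + x - 30)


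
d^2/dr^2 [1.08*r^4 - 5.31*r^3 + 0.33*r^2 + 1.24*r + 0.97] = 12.96*r^2 - 31.86*r + 0.66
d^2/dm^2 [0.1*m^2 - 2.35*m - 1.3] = 0.200000000000000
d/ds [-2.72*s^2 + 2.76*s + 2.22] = 2.76 - 5.44*s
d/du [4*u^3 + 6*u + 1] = 12*u^2 + 6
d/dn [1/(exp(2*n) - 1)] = -1/(2*sinh(n)^2)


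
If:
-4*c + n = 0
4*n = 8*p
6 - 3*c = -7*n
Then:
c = -6/25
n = -24/25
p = -12/25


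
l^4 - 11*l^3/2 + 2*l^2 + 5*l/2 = l*(l - 5)*(l - 1)*(l + 1/2)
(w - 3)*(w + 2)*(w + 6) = w^3 + 5*w^2 - 12*w - 36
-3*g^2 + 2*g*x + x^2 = (-g + x)*(3*g + x)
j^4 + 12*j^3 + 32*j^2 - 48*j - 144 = (j - 2)*(j + 2)*(j + 6)^2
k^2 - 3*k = k*(k - 3)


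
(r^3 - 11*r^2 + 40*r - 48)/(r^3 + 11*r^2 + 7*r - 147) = (r^2 - 8*r + 16)/(r^2 + 14*r + 49)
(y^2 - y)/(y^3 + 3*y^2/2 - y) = 2*(y - 1)/(2*y^2 + 3*y - 2)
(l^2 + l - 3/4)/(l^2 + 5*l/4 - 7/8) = 2*(2*l + 3)/(4*l + 7)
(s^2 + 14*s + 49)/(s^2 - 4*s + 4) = (s^2 + 14*s + 49)/(s^2 - 4*s + 4)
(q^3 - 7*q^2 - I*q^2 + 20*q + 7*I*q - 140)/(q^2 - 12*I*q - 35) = (q^2 + q*(-7 + 4*I) - 28*I)/(q - 7*I)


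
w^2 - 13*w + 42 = (w - 7)*(w - 6)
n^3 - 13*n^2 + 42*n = n*(n - 7)*(n - 6)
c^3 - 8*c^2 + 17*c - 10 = (c - 5)*(c - 2)*(c - 1)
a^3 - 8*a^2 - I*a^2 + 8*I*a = a*(a - 8)*(a - I)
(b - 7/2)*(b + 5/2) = b^2 - b - 35/4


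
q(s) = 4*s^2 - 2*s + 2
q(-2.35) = 28.79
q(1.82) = 11.61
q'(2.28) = 16.24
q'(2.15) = 15.20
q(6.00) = 134.00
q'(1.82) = 12.56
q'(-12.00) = -98.00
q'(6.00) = 46.00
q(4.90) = 88.24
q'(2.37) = 16.96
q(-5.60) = 138.64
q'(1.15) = 7.20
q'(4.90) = 37.20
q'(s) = 8*s - 2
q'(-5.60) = -46.80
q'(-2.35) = -20.80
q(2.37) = 19.73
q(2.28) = 18.23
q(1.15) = 4.99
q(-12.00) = 602.00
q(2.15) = 16.19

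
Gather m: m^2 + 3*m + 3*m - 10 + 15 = m^2 + 6*m + 5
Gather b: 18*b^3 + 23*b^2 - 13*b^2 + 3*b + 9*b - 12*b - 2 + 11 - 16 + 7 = 18*b^3 + 10*b^2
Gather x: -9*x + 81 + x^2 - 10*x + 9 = x^2 - 19*x + 90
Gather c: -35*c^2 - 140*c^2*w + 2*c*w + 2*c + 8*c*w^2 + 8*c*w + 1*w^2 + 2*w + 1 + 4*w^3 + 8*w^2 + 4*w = c^2*(-140*w - 35) + c*(8*w^2 + 10*w + 2) + 4*w^3 + 9*w^2 + 6*w + 1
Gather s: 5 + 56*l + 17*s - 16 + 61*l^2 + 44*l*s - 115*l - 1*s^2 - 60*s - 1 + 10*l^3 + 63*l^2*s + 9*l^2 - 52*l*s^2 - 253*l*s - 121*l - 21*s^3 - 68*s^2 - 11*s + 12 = 10*l^3 + 70*l^2 - 180*l - 21*s^3 + s^2*(-52*l - 69) + s*(63*l^2 - 209*l - 54)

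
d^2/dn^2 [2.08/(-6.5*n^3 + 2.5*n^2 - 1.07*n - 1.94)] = ((81.12*n - 10.4)*(6.5*n^3 - 2.5*n^2 + 1.07*n + 1.94) - 2.08*(19.5*n^2 - 5.0*n + 1.07)*(39.0*n^2 - 10.0*n + 2.14))/(6.5*n^3 - 2.5*n^2 + 1.07*n + 1.94)^3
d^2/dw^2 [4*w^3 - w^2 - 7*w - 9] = 24*w - 2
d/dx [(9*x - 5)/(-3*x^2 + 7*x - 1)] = (27*x^2 - 30*x + 26)/(9*x^4 - 42*x^3 + 55*x^2 - 14*x + 1)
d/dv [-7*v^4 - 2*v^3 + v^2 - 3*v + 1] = -28*v^3 - 6*v^2 + 2*v - 3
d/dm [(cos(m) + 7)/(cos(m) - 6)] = 13*sin(m)/(cos(m) - 6)^2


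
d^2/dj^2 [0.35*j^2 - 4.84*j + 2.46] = 0.700000000000000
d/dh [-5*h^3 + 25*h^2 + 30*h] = -15*h^2 + 50*h + 30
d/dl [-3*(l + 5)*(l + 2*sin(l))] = -3*l - 3*(l + 5)*(2*cos(l) + 1) - 6*sin(l)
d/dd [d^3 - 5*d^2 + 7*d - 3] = 3*d^2 - 10*d + 7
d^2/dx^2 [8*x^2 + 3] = 16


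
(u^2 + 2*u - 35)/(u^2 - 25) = (u + 7)/(u + 5)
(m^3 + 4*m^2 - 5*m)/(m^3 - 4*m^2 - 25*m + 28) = m*(m + 5)/(m^2 - 3*m - 28)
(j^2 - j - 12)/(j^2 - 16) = (j + 3)/(j + 4)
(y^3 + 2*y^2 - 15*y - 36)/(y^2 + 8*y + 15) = (y^2 - y - 12)/(y + 5)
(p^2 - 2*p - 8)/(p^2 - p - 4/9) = 9*(-p^2 + 2*p + 8)/(-9*p^2 + 9*p + 4)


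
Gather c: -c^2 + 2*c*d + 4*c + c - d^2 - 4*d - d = -c^2 + c*(2*d + 5) - d^2 - 5*d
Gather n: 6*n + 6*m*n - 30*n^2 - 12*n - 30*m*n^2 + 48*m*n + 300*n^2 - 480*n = n^2*(270 - 30*m) + n*(54*m - 486)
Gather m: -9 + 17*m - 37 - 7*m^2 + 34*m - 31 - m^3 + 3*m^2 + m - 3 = -m^3 - 4*m^2 + 52*m - 80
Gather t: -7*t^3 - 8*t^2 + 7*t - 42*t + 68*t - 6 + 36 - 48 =-7*t^3 - 8*t^2 + 33*t - 18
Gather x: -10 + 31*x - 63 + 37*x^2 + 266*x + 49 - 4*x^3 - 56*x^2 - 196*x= -4*x^3 - 19*x^2 + 101*x - 24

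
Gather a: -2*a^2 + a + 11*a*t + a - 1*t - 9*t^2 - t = -2*a^2 + a*(11*t + 2) - 9*t^2 - 2*t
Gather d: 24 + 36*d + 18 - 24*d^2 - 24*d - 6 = -24*d^2 + 12*d + 36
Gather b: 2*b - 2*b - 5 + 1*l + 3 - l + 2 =0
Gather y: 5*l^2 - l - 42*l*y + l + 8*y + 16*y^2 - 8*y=5*l^2 - 42*l*y + 16*y^2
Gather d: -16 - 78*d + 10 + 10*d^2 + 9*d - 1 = 10*d^2 - 69*d - 7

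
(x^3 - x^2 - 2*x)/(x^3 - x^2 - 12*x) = (-x^2 + x + 2)/(-x^2 + x + 12)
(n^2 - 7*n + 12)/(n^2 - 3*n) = (n - 4)/n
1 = 1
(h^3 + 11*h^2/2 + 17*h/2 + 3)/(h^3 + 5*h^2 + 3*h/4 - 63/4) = 2*(2*h^2 + 5*h + 2)/(4*h^2 + 8*h - 21)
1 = 1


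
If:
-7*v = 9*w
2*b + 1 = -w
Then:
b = -w/2 - 1/2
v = -9*w/7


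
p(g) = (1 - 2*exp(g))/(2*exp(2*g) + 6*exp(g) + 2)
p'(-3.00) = -0.10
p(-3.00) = 0.39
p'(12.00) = 0.00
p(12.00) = 0.00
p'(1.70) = 0.05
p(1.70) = -0.10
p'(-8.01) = -0.00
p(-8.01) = 0.50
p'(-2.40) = -0.14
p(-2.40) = 0.32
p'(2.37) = 0.05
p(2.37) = -0.07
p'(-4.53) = -0.03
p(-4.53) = 0.47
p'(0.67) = -0.01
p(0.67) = -0.14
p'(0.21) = -0.07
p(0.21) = -0.12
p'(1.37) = 0.04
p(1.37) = -0.12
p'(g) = (1 - 2*exp(g))*(-4*exp(2*g) - 6*exp(g))/(2*exp(2*g) + 6*exp(g) + 2)^2 - 2*exp(g)/(2*exp(2*g) + 6*exp(g) + 2)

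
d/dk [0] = 0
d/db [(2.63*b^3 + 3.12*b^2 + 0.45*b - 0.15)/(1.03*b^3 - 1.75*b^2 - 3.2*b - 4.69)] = (-7.8161*b^4 - 17.759*b^3 - 45.7371*b^2 - 29.7906*b - 2.5905)/(1.0609*b^6 - 3.605*b^5 - 3.5295*b^4 + 1.5386*b^3 + 26.655*b^2 + 30.016*b + 21.9961)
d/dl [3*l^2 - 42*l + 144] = 6*l - 42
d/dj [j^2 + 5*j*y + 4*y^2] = 2*j + 5*y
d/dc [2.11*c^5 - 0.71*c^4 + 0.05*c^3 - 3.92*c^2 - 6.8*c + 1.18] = 10.55*c^4 - 2.84*c^3 + 0.15*c^2 - 7.84*c - 6.8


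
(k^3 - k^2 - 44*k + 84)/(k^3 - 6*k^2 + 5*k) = (k^3 - k^2 - 44*k + 84)/(k*(k^2 - 6*k + 5))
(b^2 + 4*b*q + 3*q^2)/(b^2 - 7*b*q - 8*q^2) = (-b - 3*q)/(-b + 8*q)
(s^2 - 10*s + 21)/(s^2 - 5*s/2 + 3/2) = 2*(s^2 - 10*s + 21)/(2*s^2 - 5*s + 3)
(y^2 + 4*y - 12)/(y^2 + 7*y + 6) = (y - 2)/(y + 1)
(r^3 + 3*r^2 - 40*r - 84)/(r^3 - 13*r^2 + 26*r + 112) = (r^2 + r - 42)/(r^2 - 15*r + 56)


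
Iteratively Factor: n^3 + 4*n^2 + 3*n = (n)*(n^2 + 4*n + 3) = n*(n + 3)*(n + 1)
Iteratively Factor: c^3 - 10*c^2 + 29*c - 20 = (c - 5)*(c^2 - 5*c + 4) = (c - 5)*(c - 4)*(c - 1)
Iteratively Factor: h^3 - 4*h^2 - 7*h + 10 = (h + 2)*(h^2 - 6*h + 5) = (h - 5)*(h + 2)*(h - 1)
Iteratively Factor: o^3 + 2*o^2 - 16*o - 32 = (o + 4)*(o^2 - 2*o - 8) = (o + 2)*(o + 4)*(o - 4)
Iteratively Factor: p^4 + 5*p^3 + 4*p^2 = (p)*(p^3 + 5*p^2 + 4*p) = p^2*(p^2 + 5*p + 4) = p^2*(p + 1)*(p + 4)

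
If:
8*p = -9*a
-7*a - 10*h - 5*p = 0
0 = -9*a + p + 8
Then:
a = 64/81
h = -44/405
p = -8/9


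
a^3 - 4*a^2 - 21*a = a*(a - 7)*(a + 3)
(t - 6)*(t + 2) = t^2 - 4*t - 12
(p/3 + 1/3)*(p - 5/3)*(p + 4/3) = p^3/3 + 2*p^2/9 - 23*p/27 - 20/27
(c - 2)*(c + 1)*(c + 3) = c^3 + 2*c^2 - 5*c - 6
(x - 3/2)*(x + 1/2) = x^2 - x - 3/4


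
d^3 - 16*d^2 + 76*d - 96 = (d - 8)*(d - 6)*(d - 2)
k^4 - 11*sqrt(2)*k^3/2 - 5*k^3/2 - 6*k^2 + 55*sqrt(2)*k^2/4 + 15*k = k*(k - 5/2)*(k - 6*sqrt(2))*(k + sqrt(2)/2)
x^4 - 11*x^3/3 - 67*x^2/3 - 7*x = x*(x - 7)*(x + 1/3)*(x + 3)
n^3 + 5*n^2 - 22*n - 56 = (n - 4)*(n + 2)*(n + 7)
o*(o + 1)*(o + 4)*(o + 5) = o^4 + 10*o^3 + 29*o^2 + 20*o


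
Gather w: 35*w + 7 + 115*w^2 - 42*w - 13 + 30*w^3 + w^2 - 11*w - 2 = 30*w^3 + 116*w^2 - 18*w - 8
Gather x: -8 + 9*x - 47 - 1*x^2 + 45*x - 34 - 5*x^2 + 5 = -6*x^2 + 54*x - 84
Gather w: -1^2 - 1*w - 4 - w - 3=-2*w - 8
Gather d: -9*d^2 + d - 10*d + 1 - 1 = -9*d^2 - 9*d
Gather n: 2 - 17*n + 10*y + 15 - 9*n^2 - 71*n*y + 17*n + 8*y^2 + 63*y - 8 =-9*n^2 - 71*n*y + 8*y^2 + 73*y + 9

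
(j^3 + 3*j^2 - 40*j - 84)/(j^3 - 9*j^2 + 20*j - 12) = (j^2 + 9*j + 14)/(j^2 - 3*j + 2)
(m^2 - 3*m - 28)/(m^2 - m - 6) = (-m^2 + 3*m + 28)/(-m^2 + m + 6)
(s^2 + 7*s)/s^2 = (s + 7)/s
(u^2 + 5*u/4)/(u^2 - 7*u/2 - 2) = u*(4*u + 5)/(2*(2*u^2 - 7*u - 4))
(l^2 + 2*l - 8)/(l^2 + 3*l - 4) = (l - 2)/(l - 1)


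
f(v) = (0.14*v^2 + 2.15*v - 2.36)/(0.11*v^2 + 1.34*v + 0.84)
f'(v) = (-0.22*v - 1.34)*(0.14*v^2 + 2.15*v - 2.36)/(0.11*v^2 + 1.34*v + 0.84)^2 + (0.28*v + 2.15)/(0.11*v^2 + 1.34*v + 0.84)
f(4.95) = 1.15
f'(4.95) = 0.07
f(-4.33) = 3.12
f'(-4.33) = 0.09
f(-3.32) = 3.32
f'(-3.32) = 0.34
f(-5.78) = 3.13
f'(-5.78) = -0.10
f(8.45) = 1.29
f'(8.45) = 0.02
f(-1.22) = 7.57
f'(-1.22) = 9.98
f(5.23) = 1.17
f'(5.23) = 0.06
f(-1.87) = 4.60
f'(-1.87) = 2.06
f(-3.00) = 3.45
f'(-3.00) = 0.47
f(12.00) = 1.33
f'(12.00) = 0.01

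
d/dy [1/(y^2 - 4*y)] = 2*(2 - y)/(y^2*(y - 4)^2)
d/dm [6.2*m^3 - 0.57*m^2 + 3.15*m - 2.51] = 18.6*m^2 - 1.14*m + 3.15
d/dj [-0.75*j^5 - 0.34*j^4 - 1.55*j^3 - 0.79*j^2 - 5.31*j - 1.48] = -3.75*j^4 - 1.36*j^3 - 4.65*j^2 - 1.58*j - 5.31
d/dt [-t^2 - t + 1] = -2*t - 1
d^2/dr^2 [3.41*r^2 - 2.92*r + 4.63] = 6.82000000000000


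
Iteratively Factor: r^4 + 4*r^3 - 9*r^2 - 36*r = (r + 3)*(r^3 + r^2 - 12*r) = (r + 3)*(r + 4)*(r^2 - 3*r) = r*(r + 3)*(r + 4)*(r - 3)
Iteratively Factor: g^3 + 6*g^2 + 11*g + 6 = (g + 3)*(g^2 + 3*g + 2) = (g + 1)*(g + 3)*(g + 2)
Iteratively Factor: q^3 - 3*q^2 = (q - 3)*(q^2) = q*(q - 3)*(q)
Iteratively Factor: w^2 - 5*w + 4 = (w - 1)*(w - 4)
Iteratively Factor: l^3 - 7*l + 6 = (l - 1)*(l^2 + l - 6) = (l - 1)*(l + 3)*(l - 2)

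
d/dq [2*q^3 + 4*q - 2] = 6*q^2 + 4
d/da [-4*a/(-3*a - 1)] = 4/(3*a + 1)^2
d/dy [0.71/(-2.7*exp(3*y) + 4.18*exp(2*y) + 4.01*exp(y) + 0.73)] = (5.751*exp(2*y) - 5.9356*exp(y) - 2.8471)*exp(y)/(-2.7*exp(3*y) + 4.18*exp(2*y) + 4.01*exp(y) + 0.73)^2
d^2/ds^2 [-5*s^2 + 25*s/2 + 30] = -10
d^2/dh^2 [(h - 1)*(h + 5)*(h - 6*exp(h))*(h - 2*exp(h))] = -8*h^3*exp(h) + 48*h^2*exp(2*h) - 80*h^2*exp(h) + 12*h^2 + 288*h*exp(2*h) - 136*h*exp(h) + 24*h - 24*exp(2*h) + 16*exp(h) - 10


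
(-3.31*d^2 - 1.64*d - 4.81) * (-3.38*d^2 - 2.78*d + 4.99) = 11.1878*d^4 + 14.745*d^3 + 4.3001*d^2 + 5.1882*d - 24.0019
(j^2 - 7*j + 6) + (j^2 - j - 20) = 2*j^2 - 8*j - 14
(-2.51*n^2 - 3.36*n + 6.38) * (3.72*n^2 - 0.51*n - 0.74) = -9.3372*n^4 - 11.2191*n^3 + 27.3046*n^2 - 0.7674*n - 4.7212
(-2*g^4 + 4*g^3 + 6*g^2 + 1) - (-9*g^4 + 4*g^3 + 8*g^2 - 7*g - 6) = 7*g^4 - 2*g^2 + 7*g + 7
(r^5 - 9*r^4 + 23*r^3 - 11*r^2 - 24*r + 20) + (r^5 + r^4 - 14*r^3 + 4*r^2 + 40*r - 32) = 2*r^5 - 8*r^4 + 9*r^3 - 7*r^2 + 16*r - 12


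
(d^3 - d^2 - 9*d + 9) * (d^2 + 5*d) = d^5 + 4*d^4 - 14*d^3 - 36*d^2 + 45*d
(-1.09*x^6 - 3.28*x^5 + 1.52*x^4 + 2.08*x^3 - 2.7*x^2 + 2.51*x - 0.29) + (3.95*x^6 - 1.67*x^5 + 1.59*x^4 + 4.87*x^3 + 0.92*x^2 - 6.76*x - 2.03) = 2.86*x^6 - 4.95*x^5 + 3.11*x^4 + 6.95*x^3 - 1.78*x^2 - 4.25*x - 2.32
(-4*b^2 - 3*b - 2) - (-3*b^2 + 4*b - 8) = -b^2 - 7*b + 6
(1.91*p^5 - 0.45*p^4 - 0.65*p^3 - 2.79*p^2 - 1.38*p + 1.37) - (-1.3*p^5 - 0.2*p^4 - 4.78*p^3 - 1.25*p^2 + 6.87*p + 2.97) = 3.21*p^5 - 0.25*p^4 + 4.13*p^3 - 1.54*p^2 - 8.25*p - 1.6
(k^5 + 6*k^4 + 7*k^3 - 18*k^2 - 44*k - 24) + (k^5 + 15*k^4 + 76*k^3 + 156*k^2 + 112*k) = 2*k^5 + 21*k^4 + 83*k^3 + 138*k^2 + 68*k - 24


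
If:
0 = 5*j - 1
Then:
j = 1/5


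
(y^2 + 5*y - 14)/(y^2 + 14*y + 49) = (y - 2)/(y + 7)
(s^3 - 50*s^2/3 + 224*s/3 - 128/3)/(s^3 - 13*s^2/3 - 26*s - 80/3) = (3*s^2 - 26*s + 16)/(3*s^2 + 11*s + 10)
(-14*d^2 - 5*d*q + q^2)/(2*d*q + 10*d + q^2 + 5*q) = (-7*d + q)/(q + 5)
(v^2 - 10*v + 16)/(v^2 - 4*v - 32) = (v - 2)/(v + 4)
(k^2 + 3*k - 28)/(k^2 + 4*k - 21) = (k - 4)/(k - 3)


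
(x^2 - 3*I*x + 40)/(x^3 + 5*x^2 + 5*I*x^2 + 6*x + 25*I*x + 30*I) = (x - 8*I)/(x^2 + 5*x + 6)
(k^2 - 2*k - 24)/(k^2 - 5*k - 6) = (k + 4)/(k + 1)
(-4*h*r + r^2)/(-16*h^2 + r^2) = r/(4*h + r)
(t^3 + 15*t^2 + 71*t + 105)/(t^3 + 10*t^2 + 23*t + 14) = (t^2 + 8*t + 15)/(t^2 + 3*t + 2)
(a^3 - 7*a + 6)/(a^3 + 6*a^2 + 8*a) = (a^3 - 7*a + 6)/(a*(a^2 + 6*a + 8))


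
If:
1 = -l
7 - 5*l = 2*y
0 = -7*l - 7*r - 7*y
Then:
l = -1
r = -5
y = 6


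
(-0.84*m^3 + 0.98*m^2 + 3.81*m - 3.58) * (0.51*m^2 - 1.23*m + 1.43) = -0.4284*m^5 + 1.533*m^4 - 0.4635*m^3 - 5.1107*m^2 + 9.8517*m - 5.1194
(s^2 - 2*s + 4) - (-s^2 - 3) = 2*s^2 - 2*s + 7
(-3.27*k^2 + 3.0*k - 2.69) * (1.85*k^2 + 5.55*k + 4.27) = -6.0495*k^4 - 12.5985*k^3 - 2.2894*k^2 - 2.1195*k - 11.4863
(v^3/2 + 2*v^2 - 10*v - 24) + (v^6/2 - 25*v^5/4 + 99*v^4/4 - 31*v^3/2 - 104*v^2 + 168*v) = v^6/2 - 25*v^5/4 + 99*v^4/4 - 15*v^3 - 102*v^2 + 158*v - 24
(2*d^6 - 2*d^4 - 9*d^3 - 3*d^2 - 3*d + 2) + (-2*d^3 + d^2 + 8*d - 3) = 2*d^6 - 2*d^4 - 11*d^3 - 2*d^2 + 5*d - 1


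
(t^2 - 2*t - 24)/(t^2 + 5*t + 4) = (t - 6)/(t + 1)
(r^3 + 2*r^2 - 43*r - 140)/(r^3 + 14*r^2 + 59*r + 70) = (r^2 - 3*r - 28)/(r^2 + 9*r + 14)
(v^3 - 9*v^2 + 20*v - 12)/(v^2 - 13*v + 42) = (v^2 - 3*v + 2)/(v - 7)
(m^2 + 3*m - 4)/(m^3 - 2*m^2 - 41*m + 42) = (m + 4)/(m^2 - m - 42)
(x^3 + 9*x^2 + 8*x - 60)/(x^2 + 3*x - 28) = (x^3 + 9*x^2 + 8*x - 60)/(x^2 + 3*x - 28)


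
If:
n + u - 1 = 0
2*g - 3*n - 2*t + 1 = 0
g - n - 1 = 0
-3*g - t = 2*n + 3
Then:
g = -2/3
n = -5/3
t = 7/3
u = 8/3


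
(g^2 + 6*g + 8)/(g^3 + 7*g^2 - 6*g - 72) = (g + 2)/(g^2 + 3*g - 18)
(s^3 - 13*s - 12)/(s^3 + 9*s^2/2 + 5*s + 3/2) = 2*(s - 4)/(2*s + 1)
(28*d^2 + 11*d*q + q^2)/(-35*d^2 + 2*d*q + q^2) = (4*d + q)/(-5*d + q)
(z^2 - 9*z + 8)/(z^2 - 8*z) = (z - 1)/z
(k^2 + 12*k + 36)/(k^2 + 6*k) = (k + 6)/k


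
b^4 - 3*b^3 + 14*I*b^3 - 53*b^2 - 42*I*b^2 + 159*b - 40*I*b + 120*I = (b - 3)*(b + I)*(b + 5*I)*(b + 8*I)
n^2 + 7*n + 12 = (n + 3)*(n + 4)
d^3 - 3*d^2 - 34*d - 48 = (d - 8)*(d + 2)*(d + 3)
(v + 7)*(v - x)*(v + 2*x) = v^3 + v^2*x + 7*v^2 - 2*v*x^2 + 7*v*x - 14*x^2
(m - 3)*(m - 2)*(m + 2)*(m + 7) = m^4 + 4*m^3 - 25*m^2 - 16*m + 84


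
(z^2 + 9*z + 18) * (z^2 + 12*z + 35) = z^4 + 21*z^3 + 161*z^2 + 531*z + 630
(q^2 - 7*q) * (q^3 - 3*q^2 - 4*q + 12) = q^5 - 10*q^4 + 17*q^3 + 40*q^2 - 84*q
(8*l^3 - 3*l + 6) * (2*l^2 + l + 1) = 16*l^5 + 8*l^4 + 2*l^3 + 9*l^2 + 3*l + 6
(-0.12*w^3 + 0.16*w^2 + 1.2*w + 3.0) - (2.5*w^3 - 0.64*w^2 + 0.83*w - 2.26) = -2.62*w^3 + 0.8*w^2 + 0.37*w + 5.26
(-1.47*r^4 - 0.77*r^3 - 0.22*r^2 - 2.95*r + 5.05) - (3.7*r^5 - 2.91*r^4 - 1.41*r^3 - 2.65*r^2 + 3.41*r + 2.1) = -3.7*r^5 + 1.44*r^4 + 0.64*r^3 + 2.43*r^2 - 6.36*r + 2.95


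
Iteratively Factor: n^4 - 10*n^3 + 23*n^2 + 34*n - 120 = (n - 4)*(n^3 - 6*n^2 - n + 30) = (n - 4)*(n - 3)*(n^2 - 3*n - 10) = (n - 5)*(n - 4)*(n - 3)*(n + 2)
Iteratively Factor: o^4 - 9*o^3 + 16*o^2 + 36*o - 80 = (o - 5)*(o^3 - 4*o^2 - 4*o + 16) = (o - 5)*(o + 2)*(o^2 - 6*o + 8) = (o - 5)*(o - 2)*(o + 2)*(o - 4)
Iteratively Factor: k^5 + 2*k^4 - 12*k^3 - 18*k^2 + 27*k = (k + 3)*(k^4 - k^3 - 9*k^2 + 9*k) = k*(k + 3)*(k^3 - k^2 - 9*k + 9) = k*(k + 3)^2*(k^2 - 4*k + 3) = k*(k - 3)*(k + 3)^2*(k - 1)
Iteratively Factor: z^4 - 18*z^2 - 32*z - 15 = (z + 3)*(z^3 - 3*z^2 - 9*z - 5) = (z + 1)*(z + 3)*(z^2 - 4*z - 5) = (z + 1)^2*(z + 3)*(z - 5)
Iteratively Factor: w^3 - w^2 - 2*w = (w)*(w^2 - w - 2) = w*(w - 2)*(w + 1)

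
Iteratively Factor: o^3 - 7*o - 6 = (o - 3)*(o^2 + 3*o + 2) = (o - 3)*(o + 1)*(o + 2)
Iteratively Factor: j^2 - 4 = (j - 2)*(j + 2)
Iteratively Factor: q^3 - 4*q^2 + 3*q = (q)*(q^2 - 4*q + 3) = q*(q - 3)*(q - 1)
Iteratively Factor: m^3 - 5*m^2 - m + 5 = (m - 5)*(m^2 - 1) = (m - 5)*(m + 1)*(m - 1)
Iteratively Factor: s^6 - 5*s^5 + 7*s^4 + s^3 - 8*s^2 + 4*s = (s - 1)*(s^5 - 4*s^4 + 3*s^3 + 4*s^2 - 4*s) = (s - 1)^2*(s^4 - 3*s^3 + 4*s) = (s - 1)^2*(s + 1)*(s^3 - 4*s^2 + 4*s) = (s - 2)*(s - 1)^2*(s + 1)*(s^2 - 2*s) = s*(s - 2)*(s - 1)^2*(s + 1)*(s - 2)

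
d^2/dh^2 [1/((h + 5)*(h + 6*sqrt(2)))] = 2*((h + 5)^2 + (h + 5)*(h + 6*sqrt(2)) + (h + 6*sqrt(2))^2)/((h + 5)^3*(h + 6*sqrt(2))^3)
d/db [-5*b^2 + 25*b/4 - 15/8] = 25/4 - 10*b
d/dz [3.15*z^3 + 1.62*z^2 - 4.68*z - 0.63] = 9.45*z^2 + 3.24*z - 4.68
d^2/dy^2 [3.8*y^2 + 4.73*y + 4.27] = 7.60000000000000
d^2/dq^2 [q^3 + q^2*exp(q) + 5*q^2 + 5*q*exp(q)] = q^2*exp(q) + 9*q*exp(q) + 6*q + 12*exp(q) + 10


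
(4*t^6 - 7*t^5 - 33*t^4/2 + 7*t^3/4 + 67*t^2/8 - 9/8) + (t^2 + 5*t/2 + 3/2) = 4*t^6 - 7*t^5 - 33*t^4/2 + 7*t^3/4 + 75*t^2/8 + 5*t/2 + 3/8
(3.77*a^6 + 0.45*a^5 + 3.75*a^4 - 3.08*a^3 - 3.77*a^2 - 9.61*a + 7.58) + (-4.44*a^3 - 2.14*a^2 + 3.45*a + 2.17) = 3.77*a^6 + 0.45*a^5 + 3.75*a^4 - 7.52*a^3 - 5.91*a^2 - 6.16*a + 9.75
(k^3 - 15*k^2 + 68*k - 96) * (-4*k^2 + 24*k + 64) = -4*k^5 + 84*k^4 - 568*k^3 + 1056*k^2 + 2048*k - 6144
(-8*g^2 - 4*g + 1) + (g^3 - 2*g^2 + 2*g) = g^3 - 10*g^2 - 2*g + 1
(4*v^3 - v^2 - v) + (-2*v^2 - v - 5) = 4*v^3 - 3*v^2 - 2*v - 5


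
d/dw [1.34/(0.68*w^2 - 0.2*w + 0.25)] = (0.268 - 1.8224*w)/(0.68*w^2 - 0.2*w + 0.25)^2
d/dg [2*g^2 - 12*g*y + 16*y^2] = 4*g - 12*y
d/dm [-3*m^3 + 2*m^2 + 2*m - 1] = -9*m^2 + 4*m + 2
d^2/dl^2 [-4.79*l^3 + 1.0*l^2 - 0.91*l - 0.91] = 2.0 - 28.74*l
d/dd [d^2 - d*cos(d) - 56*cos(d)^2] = d*sin(d) + 2*d + 56*sin(2*d) - cos(d)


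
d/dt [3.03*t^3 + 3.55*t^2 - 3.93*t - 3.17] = 9.09*t^2 + 7.1*t - 3.93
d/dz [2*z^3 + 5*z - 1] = 6*z^2 + 5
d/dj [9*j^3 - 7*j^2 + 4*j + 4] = 27*j^2 - 14*j + 4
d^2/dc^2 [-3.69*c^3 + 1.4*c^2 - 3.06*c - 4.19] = 2.8 - 22.14*c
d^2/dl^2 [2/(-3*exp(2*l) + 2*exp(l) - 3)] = 4*(-4*(3*exp(l) - 1)^2*exp(l) + (6*exp(l) - 1)*(3*exp(2*l) - 2*exp(l) + 3))*exp(l)/(3*exp(2*l) - 2*exp(l) + 3)^3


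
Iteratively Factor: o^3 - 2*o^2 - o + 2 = (o - 1)*(o^2 - o - 2) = (o - 1)*(o + 1)*(o - 2)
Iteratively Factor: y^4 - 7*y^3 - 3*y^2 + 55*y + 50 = (y + 1)*(y^3 - 8*y^2 + 5*y + 50) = (y + 1)*(y + 2)*(y^2 - 10*y + 25) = (y - 5)*(y + 1)*(y + 2)*(y - 5)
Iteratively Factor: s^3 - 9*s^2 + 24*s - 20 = (s - 5)*(s^2 - 4*s + 4) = (s - 5)*(s - 2)*(s - 2)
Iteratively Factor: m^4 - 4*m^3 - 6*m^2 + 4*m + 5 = (m - 5)*(m^3 + m^2 - m - 1) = (m - 5)*(m + 1)*(m^2 - 1) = (m - 5)*(m - 1)*(m + 1)*(m + 1)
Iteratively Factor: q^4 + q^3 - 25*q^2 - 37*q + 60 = (q + 3)*(q^3 - 2*q^2 - 19*q + 20) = (q + 3)*(q + 4)*(q^2 - 6*q + 5) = (q - 1)*(q + 3)*(q + 4)*(q - 5)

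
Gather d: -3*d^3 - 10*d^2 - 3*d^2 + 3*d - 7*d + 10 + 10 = -3*d^3 - 13*d^2 - 4*d + 20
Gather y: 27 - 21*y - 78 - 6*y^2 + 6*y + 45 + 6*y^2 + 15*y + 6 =0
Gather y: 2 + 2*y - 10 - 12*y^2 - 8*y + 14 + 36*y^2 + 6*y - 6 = 24*y^2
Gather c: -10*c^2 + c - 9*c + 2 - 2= -10*c^2 - 8*c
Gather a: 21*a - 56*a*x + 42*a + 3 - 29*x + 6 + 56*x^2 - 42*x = a*(63 - 56*x) + 56*x^2 - 71*x + 9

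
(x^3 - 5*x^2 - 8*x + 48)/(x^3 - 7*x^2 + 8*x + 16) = (x + 3)/(x + 1)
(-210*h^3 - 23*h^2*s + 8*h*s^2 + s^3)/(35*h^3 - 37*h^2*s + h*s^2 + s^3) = (6*h + s)/(-h + s)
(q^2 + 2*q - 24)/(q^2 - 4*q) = (q + 6)/q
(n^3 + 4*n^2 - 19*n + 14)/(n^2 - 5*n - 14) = (-n^3 - 4*n^2 + 19*n - 14)/(-n^2 + 5*n + 14)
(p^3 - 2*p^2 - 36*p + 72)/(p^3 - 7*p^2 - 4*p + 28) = (p^2 - 36)/(p^2 - 5*p - 14)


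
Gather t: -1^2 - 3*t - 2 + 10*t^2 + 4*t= 10*t^2 + t - 3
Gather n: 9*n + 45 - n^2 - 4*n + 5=-n^2 + 5*n + 50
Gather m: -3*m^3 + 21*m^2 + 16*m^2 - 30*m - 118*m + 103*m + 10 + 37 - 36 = -3*m^3 + 37*m^2 - 45*m + 11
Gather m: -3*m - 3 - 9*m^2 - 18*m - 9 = -9*m^2 - 21*m - 12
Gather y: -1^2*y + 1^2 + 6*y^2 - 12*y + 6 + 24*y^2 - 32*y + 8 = 30*y^2 - 45*y + 15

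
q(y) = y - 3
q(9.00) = 6.00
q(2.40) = -0.60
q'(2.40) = 1.00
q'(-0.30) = 1.00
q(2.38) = -0.62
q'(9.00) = 1.00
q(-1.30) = -4.30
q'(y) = 1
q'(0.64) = 1.00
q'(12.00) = 1.00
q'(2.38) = 1.00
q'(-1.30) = 1.00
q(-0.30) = -3.30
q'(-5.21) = 1.00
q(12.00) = 9.00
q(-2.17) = -5.17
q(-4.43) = -7.43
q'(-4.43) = 1.00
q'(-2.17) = 1.00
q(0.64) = -2.36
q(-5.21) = -8.21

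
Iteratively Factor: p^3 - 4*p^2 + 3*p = (p)*(p^2 - 4*p + 3) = p*(p - 1)*(p - 3)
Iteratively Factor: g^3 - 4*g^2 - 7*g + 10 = (g + 2)*(g^2 - 6*g + 5) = (g - 5)*(g + 2)*(g - 1)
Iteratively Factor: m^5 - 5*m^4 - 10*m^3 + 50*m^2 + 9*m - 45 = (m - 3)*(m^4 - 2*m^3 - 16*m^2 + 2*m + 15) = (m - 3)*(m + 1)*(m^3 - 3*m^2 - 13*m + 15) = (m - 3)*(m + 1)*(m + 3)*(m^2 - 6*m + 5) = (m - 3)*(m - 1)*(m + 1)*(m + 3)*(m - 5)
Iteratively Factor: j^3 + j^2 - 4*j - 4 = (j - 2)*(j^2 + 3*j + 2) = (j - 2)*(j + 1)*(j + 2)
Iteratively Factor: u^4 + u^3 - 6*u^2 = (u - 2)*(u^3 + 3*u^2) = u*(u - 2)*(u^2 + 3*u) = u*(u - 2)*(u + 3)*(u)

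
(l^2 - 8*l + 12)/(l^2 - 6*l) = (l - 2)/l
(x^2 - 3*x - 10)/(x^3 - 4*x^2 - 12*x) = (x - 5)/(x*(x - 6))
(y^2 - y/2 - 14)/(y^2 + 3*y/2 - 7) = (y - 4)/(y - 2)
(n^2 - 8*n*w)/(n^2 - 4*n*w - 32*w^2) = n/(n + 4*w)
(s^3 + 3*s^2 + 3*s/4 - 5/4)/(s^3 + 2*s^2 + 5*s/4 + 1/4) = (4*s^2 + 8*s - 5)/(4*s^2 + 4*s + 1)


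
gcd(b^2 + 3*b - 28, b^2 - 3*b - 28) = 1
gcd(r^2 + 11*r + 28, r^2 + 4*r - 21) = r + 7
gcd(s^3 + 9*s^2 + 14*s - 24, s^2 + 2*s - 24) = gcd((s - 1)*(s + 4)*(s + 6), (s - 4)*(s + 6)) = s + 6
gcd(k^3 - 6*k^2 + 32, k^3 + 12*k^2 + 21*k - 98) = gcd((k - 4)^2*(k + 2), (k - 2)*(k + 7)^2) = 1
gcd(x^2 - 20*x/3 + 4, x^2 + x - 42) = x - 6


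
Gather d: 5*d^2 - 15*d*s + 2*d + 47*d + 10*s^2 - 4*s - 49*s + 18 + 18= 5*d^2 + d*(49 - 15*s) + 10*s^2 - 53*s + 36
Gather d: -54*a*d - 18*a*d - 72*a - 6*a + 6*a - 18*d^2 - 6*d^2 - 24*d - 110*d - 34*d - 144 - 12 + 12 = -72*a - 24*d^2 + d*(-72*a - 168) - 144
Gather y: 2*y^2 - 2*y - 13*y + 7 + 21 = 2*y^2 - 15*y + 28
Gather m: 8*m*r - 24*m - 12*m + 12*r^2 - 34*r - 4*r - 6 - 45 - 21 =m*(8*r - 36) + 12*r^2 - 38*r - 72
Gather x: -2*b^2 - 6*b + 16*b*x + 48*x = -2*b^2 - 6*b + x*(16*b + 48)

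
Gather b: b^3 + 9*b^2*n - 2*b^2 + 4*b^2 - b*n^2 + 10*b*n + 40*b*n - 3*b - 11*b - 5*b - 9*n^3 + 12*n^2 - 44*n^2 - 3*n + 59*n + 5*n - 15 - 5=b^3 + b^2*(9*n + 2) + b*(-n^2 + 50*n - 19) - 9*n^3 - 32*n^2 + 61*n - 20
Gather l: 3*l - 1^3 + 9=3*l + 8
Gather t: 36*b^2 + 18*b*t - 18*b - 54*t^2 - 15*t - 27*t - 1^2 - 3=36*b^2 - 18*b - 54*t^2 + t*(18*b - 42) - 4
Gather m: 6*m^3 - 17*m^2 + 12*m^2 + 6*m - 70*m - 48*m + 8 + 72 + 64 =6*m^3 - 5*m^2 - 112*m + 144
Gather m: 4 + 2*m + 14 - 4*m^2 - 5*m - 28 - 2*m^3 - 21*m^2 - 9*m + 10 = -2*m^3 - 25*m^2 - 12*m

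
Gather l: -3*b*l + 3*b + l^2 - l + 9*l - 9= 3*b + l^2 + l*(8 - 3*b) - 9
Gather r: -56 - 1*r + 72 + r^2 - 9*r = r^2 - 10*r + 16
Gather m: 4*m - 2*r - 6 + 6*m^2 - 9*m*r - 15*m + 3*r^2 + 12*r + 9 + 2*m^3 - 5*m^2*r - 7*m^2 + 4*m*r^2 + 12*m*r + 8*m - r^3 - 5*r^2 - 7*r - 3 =2*m^3 + m^2*(-5*r - 1) + m*(4*r^2 + 3*r - 3) - r^3 - 2*r^2 + 3*r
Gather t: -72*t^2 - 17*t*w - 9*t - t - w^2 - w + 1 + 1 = -72*t^2 + t*(-17*w - 10) - w^2 - w + 2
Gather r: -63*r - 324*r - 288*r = -675*r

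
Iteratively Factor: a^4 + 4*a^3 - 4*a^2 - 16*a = (a + 4)*(a^3 - 4*a) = (a + 2)*(a + 4)*(a^2 - 2*a) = (a - 2)*(a + 2)*(a + 4)*(a)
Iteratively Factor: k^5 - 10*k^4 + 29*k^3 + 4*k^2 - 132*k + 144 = (k - 2)*(k^4 - 8*k^3 + 13*k^2 + 30*k - 72) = (k - 2)*(k + 2)*(k^3 - 10*k^2 + 33*k - 36) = (k - 3)*(k - 2)*(k + 2)*(k^2 - 7*k + 12) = (k - 3)^2*(k - 2)*(k + 2)*(k - 4)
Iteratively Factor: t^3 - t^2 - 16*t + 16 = (t + 4)*(t^2 - 5*t + 4) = (t - 1)*(t + 4)*(t - 4)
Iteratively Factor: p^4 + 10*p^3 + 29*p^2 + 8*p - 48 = (p + 3)*(p^3 + 7*p^2 + 8*p - 16) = (p + 3)*(p + 4)*(p^2 + 3*p - 4) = (p - 1)*(p + 3)*(p + 4)*(p + 4)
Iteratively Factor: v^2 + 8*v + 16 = (v + 4)*(v + 4)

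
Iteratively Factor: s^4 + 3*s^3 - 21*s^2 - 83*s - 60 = (s + 1)*(s^3 + 2*s^2 - 23*s - 60) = (s + 1)*(s + 4)*(s^2 - 2*s - 15) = (s + 1)*(s + 3)*(s + 4)*(s - 5)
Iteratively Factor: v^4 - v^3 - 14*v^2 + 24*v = (v - 3)*(v^3 + 2*v^2 - 8*v) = (v - 3)*(v + 4)*(v^2 - 2*v) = v*(v - 3)*(v + 4)*(v - 2)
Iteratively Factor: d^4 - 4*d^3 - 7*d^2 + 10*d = (d + 2)*(d^3 - 6*d^2 + 5*d) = (d - 5)*(d + 2)*(d^2 - d) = d*(d - 5)*(d + 2)*(d - 1)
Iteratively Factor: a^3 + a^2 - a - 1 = (a + 1)*(a^2 - 1) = (a + 1)^2*(a - 1)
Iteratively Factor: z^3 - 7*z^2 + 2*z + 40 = (z - 4)*(z^2 - 3*z - 10) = (z - 4)*(z + 2)*(z - 5)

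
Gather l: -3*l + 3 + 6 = 9 - 3*l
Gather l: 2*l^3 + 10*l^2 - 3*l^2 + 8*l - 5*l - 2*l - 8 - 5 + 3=2*l^3 + 7*l^2 + l - 10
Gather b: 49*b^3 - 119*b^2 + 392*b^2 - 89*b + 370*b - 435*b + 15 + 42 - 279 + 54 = 49*b^3 + 273*b^2 - 154*b - 168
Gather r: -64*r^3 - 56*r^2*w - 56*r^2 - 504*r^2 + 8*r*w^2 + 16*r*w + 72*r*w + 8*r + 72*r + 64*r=-64*r^3 + r^2*(-56*w - 560) + r*(8*w^2 + 88*w + 144)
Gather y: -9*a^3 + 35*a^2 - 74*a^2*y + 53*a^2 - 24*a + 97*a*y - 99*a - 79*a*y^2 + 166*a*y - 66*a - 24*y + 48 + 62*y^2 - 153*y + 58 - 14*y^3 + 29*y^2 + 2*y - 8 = -9*a^3 + 88*a^2 - 189*a - 14*y^3 + y^2*(91 - 79*a) + y*(-74*a^2 + 263*a - 175) + 98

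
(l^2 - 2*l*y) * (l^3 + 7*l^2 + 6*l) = l^5 - 2*l^4*y + 7*l^4 - 14*l^3*y + 6*l^3 - 12*l^2*y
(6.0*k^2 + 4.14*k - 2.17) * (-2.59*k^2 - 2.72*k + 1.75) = -15.54*k^4 - 27.0426*k^3 + 4.8595*k^2 + 13.1474*k - 3.7975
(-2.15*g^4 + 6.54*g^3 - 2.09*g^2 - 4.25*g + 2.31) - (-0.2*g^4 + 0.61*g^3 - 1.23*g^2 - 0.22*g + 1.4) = -1.95*g^4 + 5.93*g^3 - 0.86*g^2 - 4.03*g + 0.91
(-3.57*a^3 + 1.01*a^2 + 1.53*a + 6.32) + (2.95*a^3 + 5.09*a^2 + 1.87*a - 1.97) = -0.62*a^3 + 6.1*a^2 + 3.4*a + 4.35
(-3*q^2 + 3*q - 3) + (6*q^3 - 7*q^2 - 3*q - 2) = 6*q^3 - 10*q^2 - 5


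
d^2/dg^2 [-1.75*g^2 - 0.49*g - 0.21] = -3.50000000000000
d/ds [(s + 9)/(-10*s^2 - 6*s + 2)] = (5*s^2 + 90*s + 28)/(2*(25*s^4 + 30*s^3 - s^2 - 6*s + 1))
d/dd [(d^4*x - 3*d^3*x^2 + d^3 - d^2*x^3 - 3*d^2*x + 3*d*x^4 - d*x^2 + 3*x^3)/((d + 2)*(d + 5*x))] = ((d + 2)*(d + 5*x)*(4*d^3*x - 9*d^2*x^2 + 3*d^2 - 2*d*x^3 - 6*d*x + 3*x^4 - x^2) + (d + 2)*(-d^4*x + 3*d^3*x^2 - d^3 + d^2*x^3 + 3*d^2*x - 3*d*x^4 + d*x^2 - 3*x^3) + (d + 5*x)*(-d^4*x + 3*d^3*x^2 - d^3 + d^2*x^3 + 3*d^2*x - 3*d*x^4 + d*x^2 - 3*x^3))/((d + 2)^2*(d + 5*x)^2)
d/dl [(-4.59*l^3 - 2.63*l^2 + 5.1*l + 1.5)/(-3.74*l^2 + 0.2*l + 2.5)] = (17.1666*l^4 - 1.836*l^3 - 15.877*l^2 - 1.93*l + 12.45)/(13.9876*l^4 - 1.496*l^3 - 18.66*l^2 + 1.0*l + 6.25)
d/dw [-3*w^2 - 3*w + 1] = -6*w - 3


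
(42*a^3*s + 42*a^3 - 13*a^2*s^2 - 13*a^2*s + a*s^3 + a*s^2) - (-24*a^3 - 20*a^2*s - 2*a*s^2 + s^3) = 42*a^3*s + 66*a^3 - 13*a^2*s^2 + 7*a^2*s + a*s^3 + 3*a*s^2 - s^3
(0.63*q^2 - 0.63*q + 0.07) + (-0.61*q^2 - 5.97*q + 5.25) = 0.02*q^2 - 6.6*q + 5.32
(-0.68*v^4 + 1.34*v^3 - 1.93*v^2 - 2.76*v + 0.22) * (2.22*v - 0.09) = -1.5096*v^5 + 3.036*v^4 - 4.4052*v^3 - 5.9535*v^2 + 0.7368*v - 0.0198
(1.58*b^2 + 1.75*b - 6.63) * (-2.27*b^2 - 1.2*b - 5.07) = -3.5866*b^4 - 5.8685*b^3 + 4.9395*b^2 - 0.916500000000001*b + 33.6141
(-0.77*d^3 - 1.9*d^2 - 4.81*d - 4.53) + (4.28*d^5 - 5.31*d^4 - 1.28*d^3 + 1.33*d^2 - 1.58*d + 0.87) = 4.28*d^5 - 5.31*d^4 - 2.05*d^3 - 0.57*d^2 - 6.39*d - 3.66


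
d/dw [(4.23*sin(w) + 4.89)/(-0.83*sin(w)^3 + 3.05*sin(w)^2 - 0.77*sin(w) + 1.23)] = (7.0218*sin(w)^3 - 0.725400000000002*sin(w)^2 - 29.829*sin(w) + 8.9682)*cos(w)/(0.6889*sin(w)^6 - 5.063*sin(w)^5 + 10.5807*sin(w)^4 - 6.7388*sin(w)^3 + 8.0959*sin(w)^2 - 1.8942*sin(w) + 1.5129)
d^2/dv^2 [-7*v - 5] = 0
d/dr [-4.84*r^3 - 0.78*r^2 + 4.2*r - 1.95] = -14.52*r^2 - 1.56*r + 4.2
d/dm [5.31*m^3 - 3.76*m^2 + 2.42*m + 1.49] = 15.93*m^2 - 7.52*m + 2.42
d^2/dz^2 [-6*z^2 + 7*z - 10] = -12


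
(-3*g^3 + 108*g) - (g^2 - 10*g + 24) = -3*g^3 - g^2 + 118*g - 24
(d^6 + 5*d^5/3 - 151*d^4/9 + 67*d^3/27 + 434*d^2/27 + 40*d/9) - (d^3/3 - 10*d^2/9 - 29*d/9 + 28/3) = d^6 + 5*d^5/3 - 151*d^4/9 + 58*d^3/27 + 464*d^2/27 + 23*d/3 - 28/3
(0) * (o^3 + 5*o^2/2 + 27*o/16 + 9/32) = 0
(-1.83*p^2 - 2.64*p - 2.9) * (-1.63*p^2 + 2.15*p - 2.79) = 2.9829*p^4 + 0.3687*p^3 + 4.1567*p^2 + 1.1306*p + 8.091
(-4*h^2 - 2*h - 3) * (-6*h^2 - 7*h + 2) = 24*h^4 + 40*h^3 + 24*h^2 + 17*h - 6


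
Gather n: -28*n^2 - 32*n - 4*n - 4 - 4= -28*n^2 - 36*n - 8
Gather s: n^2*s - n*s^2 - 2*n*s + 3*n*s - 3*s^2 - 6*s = s^2*(-n - 3) + s*(n^2 + n - 6)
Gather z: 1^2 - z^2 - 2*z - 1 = -z^2 - 2*z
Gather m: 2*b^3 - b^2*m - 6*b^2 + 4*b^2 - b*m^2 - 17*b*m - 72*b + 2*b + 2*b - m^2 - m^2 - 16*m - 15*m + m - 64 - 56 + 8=2*b^3 - 2*b^2 - 68*b + m^2*(-b - 2) + m*(-b^2 - 17*b - 30) - 112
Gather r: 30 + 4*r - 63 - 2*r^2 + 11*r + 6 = -2*r^2 + 15*r - 27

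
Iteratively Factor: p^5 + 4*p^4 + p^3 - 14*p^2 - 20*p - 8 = (p + 1)*(p^4 + 3*p^3 - 2*p^2 - 12*p - 8) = (p + 1)^2*(p^3 + 2*p^2 - 4*p - 8) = (p + 1)^2*(p + 2)*(p^2 - 4) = (p - 2)*(p + 1)^2*(p + 2)*(p + 2)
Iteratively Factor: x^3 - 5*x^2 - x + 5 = (x + 1)*(x^2 - 6*x + 5) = (x - 5)*(x + 1)*(x - 1)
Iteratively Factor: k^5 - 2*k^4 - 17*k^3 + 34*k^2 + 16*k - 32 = (k + 4)*(k^4 - 6*k^3 + 7*k^2 + 6*k - 8) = (k - 2)*(k + 4)*(k^3 - 4*k^2 - k + 4) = (k - 2)*(k - 1)*(k + 4)*(k^2 - 3*k - 4) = (k - 2)*(k - 1)*(k + 1)*(k + 4)*(k - 4)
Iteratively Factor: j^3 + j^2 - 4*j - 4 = (j + 1)*(j^2 - 4) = (j + 1)*(j + 2)*(j - 2)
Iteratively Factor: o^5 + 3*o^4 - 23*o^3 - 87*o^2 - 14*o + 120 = (o + 2)*(o^4 + o^3 - 25*o^2 - 37*o + 60) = (o - 5)*(o + 2)*(o^3 + 6*o^2 + 5*o - 12) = (o - 5)*(o - 1)*(o + 2)*(o^2 + 7*o + 12) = (o - 5)*(o - 1)*(o + 2)*(o + 3)*(o + 4)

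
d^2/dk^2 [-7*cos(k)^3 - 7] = 21*(1 - 3*sin(k)^2)*cos(k)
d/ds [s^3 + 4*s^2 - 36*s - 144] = 3*s^2 + 8*s - 36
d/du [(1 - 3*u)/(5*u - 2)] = (5*u - 2)^(-2)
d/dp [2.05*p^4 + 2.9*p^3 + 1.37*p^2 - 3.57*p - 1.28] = 8.2*p^3 + 8.7*p^2 + 2.74*p - 3.57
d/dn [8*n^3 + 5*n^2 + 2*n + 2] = 24*n^2 + 10*n + 2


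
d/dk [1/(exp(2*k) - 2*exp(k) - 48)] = 2*(1 - exp(k))*exp(k)/(-exp(2*k) + 2*exp(k) + 48)^2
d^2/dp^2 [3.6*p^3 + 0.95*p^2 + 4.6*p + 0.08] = 21.6*p + 1.9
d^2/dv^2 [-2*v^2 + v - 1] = -4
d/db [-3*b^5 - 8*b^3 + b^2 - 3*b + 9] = -15*b^4 - 24*b^2 + 2*b - 3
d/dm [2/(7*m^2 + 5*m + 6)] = 2*(-14*m - 5)/(7*m^2 + 5*m + 6)^2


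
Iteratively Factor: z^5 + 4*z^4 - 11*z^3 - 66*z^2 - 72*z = (z + 3)*(z^4 + z^3 - 14*z^2 - 24*z) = (z + 3)^2*(z^3 - 2*z^2 - 8*z) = (z + 2)*(z + 3)^2*(z^2 - 4*z) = z*(z + 2)*(z + 3)^2*(z - 4)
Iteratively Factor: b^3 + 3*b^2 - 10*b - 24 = (b - 3)*(b^2 + 6*b + 8) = (b - 3)*(b + 4)*(b + 2)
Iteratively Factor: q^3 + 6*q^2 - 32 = (q + 4)*(q^2 + 2*q - 8) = (q + 4)^2*(q - 2)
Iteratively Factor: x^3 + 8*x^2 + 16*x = (x + 4)*(x^2 + 4*x) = (x + 4)^2*(x)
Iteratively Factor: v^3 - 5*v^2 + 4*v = (v - 4)*(v^2 - v) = v*(v - 4)*(v - 1)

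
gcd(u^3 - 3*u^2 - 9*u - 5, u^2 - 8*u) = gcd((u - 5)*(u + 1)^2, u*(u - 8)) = 1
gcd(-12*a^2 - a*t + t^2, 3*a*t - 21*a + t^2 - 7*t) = 3*a + t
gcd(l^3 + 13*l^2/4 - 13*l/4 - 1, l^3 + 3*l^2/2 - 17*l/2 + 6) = l^2 + 3*l - 4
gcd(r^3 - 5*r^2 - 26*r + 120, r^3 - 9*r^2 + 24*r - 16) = r - 4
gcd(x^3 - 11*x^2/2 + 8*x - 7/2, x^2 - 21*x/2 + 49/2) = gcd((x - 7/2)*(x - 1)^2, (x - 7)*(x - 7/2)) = x - 7/2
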